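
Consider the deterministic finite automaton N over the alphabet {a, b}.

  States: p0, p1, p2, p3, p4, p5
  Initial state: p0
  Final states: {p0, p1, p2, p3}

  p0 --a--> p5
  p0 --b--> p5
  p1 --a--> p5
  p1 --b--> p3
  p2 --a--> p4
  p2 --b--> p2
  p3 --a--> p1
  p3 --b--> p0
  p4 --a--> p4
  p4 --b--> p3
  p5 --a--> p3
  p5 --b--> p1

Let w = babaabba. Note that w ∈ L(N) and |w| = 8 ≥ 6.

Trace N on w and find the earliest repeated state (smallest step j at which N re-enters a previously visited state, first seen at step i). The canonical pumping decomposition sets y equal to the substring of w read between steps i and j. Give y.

bab

Run of N on w = b a b a a b b a:
  step 0: p0  (start)
  step 1: p5  (read b: p0→p5)
  step 2: p3  (read a: p5→p3)
  step 3: p0  (read b: p3→p0)   ← first repeat (p0 seen earlier)
  step 4: p5  (read a: p0→p5)
  step 5: p3  (read a: p5→p3)
  step 6: p0  (read b: p3→p0)
  step 7: p5  (read b: p0→p5)
  step 8: p3  (read a: p5→p3)

So i = 0, j = 3, giving x = w[0:0] = ε, y = w[0:3] = bab, z = w[3:8] = aabba.
Check: |xy| = 3 ≤ 6 and |y| = 3 ≥ 1. Reading y takes N from p0 back to p0, so every xyⁱz is accepted.
The DFA has 6 states, so the proof of the pumping lemma guarantees a repeated state among the first 6+1 visited; the segment between the two visits is the pumpable y.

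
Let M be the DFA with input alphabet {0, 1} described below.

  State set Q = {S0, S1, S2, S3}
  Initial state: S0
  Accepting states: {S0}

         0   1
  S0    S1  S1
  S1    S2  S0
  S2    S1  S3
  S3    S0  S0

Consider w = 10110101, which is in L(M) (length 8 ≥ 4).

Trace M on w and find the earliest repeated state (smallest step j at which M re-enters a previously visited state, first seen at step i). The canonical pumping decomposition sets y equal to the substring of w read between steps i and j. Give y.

State sequence: S0 -1-> S1 -0-> S2 -1-> S3 -1-> S0 -0-> S1 -1-> S0 -0-> S1 -1-> S0
First repeat at step 4: S0 was already visited.

So i = 0, j = 4, giving x = w[0:0] = ε, y = w[0:4] = 1011, z = w[4:8] = 0101.
Check: |xy| = 4 ≤ 4 and |y| = 4 ≥ 1. Reading y takes M from S0 back to S0, so every xyⁱz is accepted.
Since M has 4 states, any run of length ≥ 4 visits 4+1 states, so by pigeonhole some state repeats within the first 4 steps — that repeat gives the pumpable loop.

1011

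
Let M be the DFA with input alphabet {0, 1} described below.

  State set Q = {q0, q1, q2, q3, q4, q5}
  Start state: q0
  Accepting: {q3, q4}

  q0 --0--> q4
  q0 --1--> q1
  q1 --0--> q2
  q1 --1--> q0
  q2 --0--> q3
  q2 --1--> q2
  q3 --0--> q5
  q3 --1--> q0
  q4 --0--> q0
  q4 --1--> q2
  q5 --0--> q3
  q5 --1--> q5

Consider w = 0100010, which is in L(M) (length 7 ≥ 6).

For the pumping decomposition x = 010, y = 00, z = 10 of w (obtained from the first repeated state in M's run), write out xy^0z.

xy⁰z = xz = 010·10 = 01010.
Reading y = 00 takes M from q3 back to q3, so after x the machine is still in q3, and z then leads to the accepting state q4. Hence 01010 ∈ L(M).

01010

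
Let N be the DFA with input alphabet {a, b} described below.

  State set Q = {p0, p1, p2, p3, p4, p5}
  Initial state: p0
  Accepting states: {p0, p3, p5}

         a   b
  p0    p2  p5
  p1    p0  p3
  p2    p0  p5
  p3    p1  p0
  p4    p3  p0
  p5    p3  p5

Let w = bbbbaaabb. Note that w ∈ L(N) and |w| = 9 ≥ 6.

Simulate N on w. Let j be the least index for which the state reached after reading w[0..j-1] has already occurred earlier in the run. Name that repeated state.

p5

State sequence: p0 -b-> p5 -b-> p5 -b-> p5 -b-> p5 -a-> p3 -a-> p1 -a-> p0 -b-> p5 -b-> p5
First repeat at step 2: p5 was already visited.

The earliest repeat is at step j = 2: N is in p5, which it already visited at step i = 1.
With |Q| = 6, pigeonhole forces a state repeat no later than step 6; the substring read between the first and second visits to that state can be pumped.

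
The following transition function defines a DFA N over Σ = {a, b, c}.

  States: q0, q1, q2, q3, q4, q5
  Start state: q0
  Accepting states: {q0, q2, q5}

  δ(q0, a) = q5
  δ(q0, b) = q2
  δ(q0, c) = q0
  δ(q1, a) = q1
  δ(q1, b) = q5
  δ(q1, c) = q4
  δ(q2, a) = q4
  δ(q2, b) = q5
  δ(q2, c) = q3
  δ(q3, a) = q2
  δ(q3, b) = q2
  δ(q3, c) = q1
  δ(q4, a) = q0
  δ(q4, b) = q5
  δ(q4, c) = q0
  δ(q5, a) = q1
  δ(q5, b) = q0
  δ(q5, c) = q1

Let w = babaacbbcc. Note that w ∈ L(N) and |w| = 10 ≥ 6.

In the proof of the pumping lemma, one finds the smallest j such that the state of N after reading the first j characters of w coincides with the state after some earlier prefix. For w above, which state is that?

Run of N on w = b a b a a c b b c c:
  step 0: q0  (start)
  step 1: q2  (read b: q0→q2)
  step 2: q4  (read a: q2→q4)
  step 3: q5  (read b: q4→q5)
  step 4: q1  (read a: q5→q1)
  step 5: q1  (read a: q1→q1)   ← first repeat (q1 seen earlier)
  step 6: q4  (read c: q1→q4)
  step 7: q5  (read b: q4→q5)
  step 8: q0  (read b: q5→q0)
  step 9: q0  (read c: q0→q0)
  step 10: q0  (read c: q0→q0)

The earliest repeat is at step j = 5: N is in q1, which it already visited at step i = 4.
Pumping length from the standard proof: p = 6 (the number of states). The repeated state found above gives |xy| = j ≤ 6 and |y| = j − i ≥ 1.

q1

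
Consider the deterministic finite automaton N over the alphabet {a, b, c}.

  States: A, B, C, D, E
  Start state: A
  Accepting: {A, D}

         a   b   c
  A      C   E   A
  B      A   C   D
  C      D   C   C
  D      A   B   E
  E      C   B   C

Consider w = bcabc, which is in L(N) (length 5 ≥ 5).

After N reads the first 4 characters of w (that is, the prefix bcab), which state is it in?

Run of N on the first 4 characters of w = b c a b:
  step 0: A  (start)
  step 1: E  (read b: A→E)
  step 2: C  (read c: E→C)
  step 3: D  (read a: C→D)
  step 4: B  (read b: D→B)

After reading 4 characters, N is in state B.
(This kind of state-tracing is the core of the pumping-lemma construction: with 5 states, pigeonhole forces a repeat within the first 5 steps.)

B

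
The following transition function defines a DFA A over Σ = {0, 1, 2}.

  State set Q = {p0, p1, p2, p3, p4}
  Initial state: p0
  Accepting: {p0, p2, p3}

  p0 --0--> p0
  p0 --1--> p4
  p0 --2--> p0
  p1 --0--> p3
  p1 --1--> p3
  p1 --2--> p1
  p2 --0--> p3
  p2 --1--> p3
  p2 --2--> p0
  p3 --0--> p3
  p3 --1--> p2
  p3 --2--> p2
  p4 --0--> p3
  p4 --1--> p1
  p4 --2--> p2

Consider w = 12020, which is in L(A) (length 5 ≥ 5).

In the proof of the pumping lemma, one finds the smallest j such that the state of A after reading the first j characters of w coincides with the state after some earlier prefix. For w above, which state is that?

p2

State sequence: p0 -1-> p4 -2-> p2 -0-> p3 -2-> p2 -0-> p3
First repeat at step 4: p2 was already visited.

The earliest repeat is at step j = 4: A is in p2, which it already visited at step i = 2.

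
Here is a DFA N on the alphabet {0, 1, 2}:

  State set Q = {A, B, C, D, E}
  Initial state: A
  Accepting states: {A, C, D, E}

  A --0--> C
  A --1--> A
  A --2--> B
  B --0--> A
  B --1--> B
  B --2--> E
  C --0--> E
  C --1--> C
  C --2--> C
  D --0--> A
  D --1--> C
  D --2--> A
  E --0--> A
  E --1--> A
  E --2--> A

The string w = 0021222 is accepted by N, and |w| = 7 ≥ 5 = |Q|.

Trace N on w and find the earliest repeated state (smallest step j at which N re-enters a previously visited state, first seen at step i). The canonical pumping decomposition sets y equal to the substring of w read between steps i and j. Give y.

State sequence: A -0-> C -0-> E -2-> A -1-> A -2-> B -2-> E -2-> A
First repeat at step 3: A was already visited.

So i = 0, j = 3, giving x = w[0:0] = ε, y = w[0:3] = 002, z = w[3:7] = 1222.
Check: |xy| = 3 ≤ 5 and |y| = 3 ≥ 1. Reading y takes N from A back to A, so every xyⁱz is accepted.

002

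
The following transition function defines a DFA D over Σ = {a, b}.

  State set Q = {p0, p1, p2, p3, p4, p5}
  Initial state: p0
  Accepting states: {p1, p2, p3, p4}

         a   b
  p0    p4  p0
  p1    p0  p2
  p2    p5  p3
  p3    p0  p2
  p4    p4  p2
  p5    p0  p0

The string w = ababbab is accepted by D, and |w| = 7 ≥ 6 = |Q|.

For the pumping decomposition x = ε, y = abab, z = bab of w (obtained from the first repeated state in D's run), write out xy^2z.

xy^2z = ε·abab·abab·bab = ababababbab.
Reading y = abab takes D from p0 back to p0, so after x·y·y the machine is still in p0, and z then leads to the accepting state p2. Hence ababababbab ∈ L(D).

ababababbab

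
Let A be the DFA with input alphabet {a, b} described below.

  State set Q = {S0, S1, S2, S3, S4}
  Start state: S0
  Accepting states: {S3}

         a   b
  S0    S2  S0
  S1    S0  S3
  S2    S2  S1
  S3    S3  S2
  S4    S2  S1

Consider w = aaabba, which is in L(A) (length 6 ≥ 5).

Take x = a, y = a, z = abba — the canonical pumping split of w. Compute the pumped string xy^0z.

aabba

xy⁰z = xz = a·abba = aabba.
Reading y = a takes A from S2 back to S2, so after x the machine is still in S2, and z then leads to the accepting state S3. Hence aabba ∈ L(A).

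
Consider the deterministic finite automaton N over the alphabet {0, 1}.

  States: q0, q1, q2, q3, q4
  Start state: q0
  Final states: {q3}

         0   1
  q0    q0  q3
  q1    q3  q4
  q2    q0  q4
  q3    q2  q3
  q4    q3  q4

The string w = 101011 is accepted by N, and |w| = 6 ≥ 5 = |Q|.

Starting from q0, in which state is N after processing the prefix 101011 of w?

q3

Run of N on the first 6 characters of w = 1 0 1 0 1 1:
  step 0: q0  (start)
  step 1: q3  (read 1: q0→q3)
  step 2: q2  (read 0: q3→q2)
  step 3: q4  (read 1: q2→q4)
  step 4: q3  (read 0: q4→q3)
  step 5: q3  (read 1: q3→q3)
  step 6: q3  (read 1: q3→q3)

After reading 6 characters, N is in state q3.
(This kind of state-tracing is the core of the pumping-lemma construction: with 5 states, pigeonhole forces a repeat within the first 5 steps.)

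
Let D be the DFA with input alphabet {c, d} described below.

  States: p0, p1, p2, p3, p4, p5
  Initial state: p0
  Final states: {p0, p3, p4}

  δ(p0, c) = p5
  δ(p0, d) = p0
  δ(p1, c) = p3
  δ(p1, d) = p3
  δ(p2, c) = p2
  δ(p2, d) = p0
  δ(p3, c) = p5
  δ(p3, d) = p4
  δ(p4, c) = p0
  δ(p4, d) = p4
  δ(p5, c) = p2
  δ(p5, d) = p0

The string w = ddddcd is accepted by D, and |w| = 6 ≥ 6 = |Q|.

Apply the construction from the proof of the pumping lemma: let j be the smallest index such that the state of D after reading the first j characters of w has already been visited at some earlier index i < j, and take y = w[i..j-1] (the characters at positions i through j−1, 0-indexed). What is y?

State sequence: p0 -d-> p0 -d-> p0 -d-> p0 -d-> p0 -c-> p5 -d-> p0
First repeat at step 1: p0 was already visited.

So i = 0, j = 1, giving x = w[0:0] = ε, y = w[0:1] = d, z = w[1:6] = dddcd.
Check: |xy| = 1 ≤ 6 and |y| = 1 ≥ 1. Reading y takes D from p0 back to p0, so every xyⁱz is accepted.

d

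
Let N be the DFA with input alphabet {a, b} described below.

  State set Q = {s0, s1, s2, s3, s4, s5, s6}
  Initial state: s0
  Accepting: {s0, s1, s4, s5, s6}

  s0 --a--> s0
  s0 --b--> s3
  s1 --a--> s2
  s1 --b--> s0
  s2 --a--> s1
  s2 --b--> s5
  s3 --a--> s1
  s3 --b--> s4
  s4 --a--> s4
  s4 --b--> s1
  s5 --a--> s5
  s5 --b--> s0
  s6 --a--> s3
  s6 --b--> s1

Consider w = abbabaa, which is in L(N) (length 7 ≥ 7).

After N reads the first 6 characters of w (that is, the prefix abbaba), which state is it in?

s2

Run of N on the first 6 characters of w = a b b a b a:
  step 0: s0  (start)
  step 1: s0  (read a: s0→s0)
  step 2: s3  (read b: s0→s3)
  step 3: s4  (read b: s3→s4)
  step 4: s4  (read a: s4→s4)
  step 5: s1  (read b: s4→s1)
  step 6: s2  (read a: s1→s2)

After reading 6 characters, N is in state s2.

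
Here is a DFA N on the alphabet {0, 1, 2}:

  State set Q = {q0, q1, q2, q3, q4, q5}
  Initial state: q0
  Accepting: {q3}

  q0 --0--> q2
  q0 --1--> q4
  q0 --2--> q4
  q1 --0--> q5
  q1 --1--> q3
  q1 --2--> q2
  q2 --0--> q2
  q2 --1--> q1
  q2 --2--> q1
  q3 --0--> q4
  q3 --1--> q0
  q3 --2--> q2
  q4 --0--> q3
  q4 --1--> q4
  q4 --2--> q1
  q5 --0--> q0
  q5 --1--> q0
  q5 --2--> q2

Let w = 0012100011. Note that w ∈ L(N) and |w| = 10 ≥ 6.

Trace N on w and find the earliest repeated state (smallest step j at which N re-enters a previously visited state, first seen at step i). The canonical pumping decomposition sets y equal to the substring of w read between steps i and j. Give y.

Run of N on w = 0 0 1 2 1 0 0 0 1 1:
  step 0: q0  (start)
  step 1: q2  (read 0: q0→q2)
  step 2: q2  (read 0: q2→q2)   ← first repeat (q2 seen earlier)
  step 3: q1  (read 1: q2→q1)
  step 4: q2  (read 2: q1→q2)
  step 5: q1  (read 1: q2→q1)
  step 6: q5  (read 0: q1→q5)
  step 7: q0  (read 0: q5→q0)
  step 8: q2  (read 0: q0→q2)
  step 9: q1  (read 1: q2→q1)
  step 10: q3  (read 1: q1→q3)

So i = 1, j = 2, giving x = w[0:1] = 0, y = w[1:2] = 0, z = w[2:10] = 12100011.
Check: |xy| = 2 ≤ 6 and |y| = 1 ≥ 1. Reading y takes N from q2 back to q2, so every xyⁱz is accepted.

0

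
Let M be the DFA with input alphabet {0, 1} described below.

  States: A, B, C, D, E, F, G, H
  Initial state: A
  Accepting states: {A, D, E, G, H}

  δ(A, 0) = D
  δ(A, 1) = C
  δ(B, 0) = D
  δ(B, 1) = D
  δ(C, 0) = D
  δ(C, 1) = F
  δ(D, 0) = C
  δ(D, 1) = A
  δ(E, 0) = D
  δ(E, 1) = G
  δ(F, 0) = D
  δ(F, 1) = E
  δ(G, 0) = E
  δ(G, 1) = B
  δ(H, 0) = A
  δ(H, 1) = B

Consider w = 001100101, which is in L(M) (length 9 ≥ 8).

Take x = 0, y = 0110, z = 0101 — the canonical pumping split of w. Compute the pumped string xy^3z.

xy^3z = 0·0110·0110·0110·0101 = 00110011001100101.
Reading y = 0110 takes M from D back to D, so after x·y·y·y the machine is still in D, and z then leads to the accepting state A. Hence 00110011001100101 ∈ L(M).

00110011001100101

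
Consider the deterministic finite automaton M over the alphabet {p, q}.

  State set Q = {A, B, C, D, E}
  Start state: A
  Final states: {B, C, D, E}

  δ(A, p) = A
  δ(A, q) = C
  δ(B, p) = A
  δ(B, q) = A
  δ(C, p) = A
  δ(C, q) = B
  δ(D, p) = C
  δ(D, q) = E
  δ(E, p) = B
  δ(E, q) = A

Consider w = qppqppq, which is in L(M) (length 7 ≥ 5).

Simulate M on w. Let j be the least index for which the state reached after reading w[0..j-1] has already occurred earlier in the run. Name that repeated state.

A

Run of M on w = q p p q p p q:
  step 0: A  (start)
  step 1: C  (read q: A→C)
  step 2: A  (read p: C→A)   ← first repeat (A seen earlier)
  step 3: A  (read p: A→A)
  step 4: C  (read q: A→C)
  step 5: A  (read p: C→A)
  step 6: A  (read p: A→A)
  step 7: C  (read q: A→C)

The earliest repeat is at step j = 2: M is in A, which it already visited at step i = 0.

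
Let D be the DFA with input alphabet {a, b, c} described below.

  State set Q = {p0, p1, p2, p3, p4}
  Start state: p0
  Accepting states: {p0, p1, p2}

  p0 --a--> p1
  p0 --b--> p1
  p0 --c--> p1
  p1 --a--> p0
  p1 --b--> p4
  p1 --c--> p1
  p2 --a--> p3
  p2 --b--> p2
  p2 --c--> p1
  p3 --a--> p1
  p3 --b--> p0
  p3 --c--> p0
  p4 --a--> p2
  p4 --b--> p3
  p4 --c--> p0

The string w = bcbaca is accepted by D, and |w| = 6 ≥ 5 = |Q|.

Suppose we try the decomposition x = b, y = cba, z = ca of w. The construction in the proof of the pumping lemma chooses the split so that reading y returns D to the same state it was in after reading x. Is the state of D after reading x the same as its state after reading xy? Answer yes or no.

no

Run of D on the first 4 characters of w = b c b a:
  step 0: p0  (start)
  step 1: p1  (read b: p0→p1)
  step 2: p1  (read c: p1→p1)
  step 3: p4  (read b: p1→p4)
  step 4: p2  (read a: p4→p2)

After x (step 1): p1. After xy (step 4): p2.
They differ (p1 ≠ p2), so y is not a cycle from the state after x; this split is not the one the pumping-lemma construction produces, and pumping y need not keep the string in L(D).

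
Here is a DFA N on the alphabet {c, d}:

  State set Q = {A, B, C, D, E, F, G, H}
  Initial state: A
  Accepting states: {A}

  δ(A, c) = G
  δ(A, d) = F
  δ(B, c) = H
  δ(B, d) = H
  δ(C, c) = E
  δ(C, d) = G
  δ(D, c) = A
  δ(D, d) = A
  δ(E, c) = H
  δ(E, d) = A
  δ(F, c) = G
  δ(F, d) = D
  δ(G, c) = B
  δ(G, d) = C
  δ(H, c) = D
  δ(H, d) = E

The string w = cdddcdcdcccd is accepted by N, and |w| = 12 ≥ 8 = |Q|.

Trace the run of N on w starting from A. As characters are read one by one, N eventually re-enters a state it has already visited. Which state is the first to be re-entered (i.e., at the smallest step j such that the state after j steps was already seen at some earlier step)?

State sequence: A -c-> G -d-> C -d-> G -d-> C -c-> E -d-> A -c-> G -d-> C -c-> E -c-> H -c-> D -d-> A
First repeat at step 3: G was already visited.

The earliest repeat is at step j = 3: N is in G, which it already visited at step i = 1.
With |Q| = 8, pigeonhole forces a state repeat no later than step 8; the substring read between the first and second visits to that state can be pumped.

G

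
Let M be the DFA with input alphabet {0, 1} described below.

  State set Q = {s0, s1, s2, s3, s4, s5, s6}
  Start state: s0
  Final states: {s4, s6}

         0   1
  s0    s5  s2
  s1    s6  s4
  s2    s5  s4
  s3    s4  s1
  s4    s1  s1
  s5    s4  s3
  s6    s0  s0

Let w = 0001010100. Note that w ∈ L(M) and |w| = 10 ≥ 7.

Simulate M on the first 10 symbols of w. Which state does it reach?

s6

Run of M on the first 10 characters of w = 0 0 0 1 0 1 0 1 0 0:
  step 0: s0  (start)
  step 1: s5  (read 0: s0→s5)
  step 2: s4  (read 0: s5→s4)
  step 3: s1  (read 0: s4→s1)
  step 4: s4  (read 1: s1→s4)
  step 5: s1  (read 0: s4→s1)
  step 6: s4  (read 1: s1→s4)
  step 7: s1  (read 0: s4→s1)
  step 8: s4  (read 1: s1→s4)
  step 9: s1  (read 0: s4→s1)
  step 10: s6  (read 0: s1→s6)

After reading 10 characters, M is in state s6.
(This kind of state-tracing is the core of the pumping-lemma construction: with 7 states, pigeonhole forces a repeat within the first 7 steps.)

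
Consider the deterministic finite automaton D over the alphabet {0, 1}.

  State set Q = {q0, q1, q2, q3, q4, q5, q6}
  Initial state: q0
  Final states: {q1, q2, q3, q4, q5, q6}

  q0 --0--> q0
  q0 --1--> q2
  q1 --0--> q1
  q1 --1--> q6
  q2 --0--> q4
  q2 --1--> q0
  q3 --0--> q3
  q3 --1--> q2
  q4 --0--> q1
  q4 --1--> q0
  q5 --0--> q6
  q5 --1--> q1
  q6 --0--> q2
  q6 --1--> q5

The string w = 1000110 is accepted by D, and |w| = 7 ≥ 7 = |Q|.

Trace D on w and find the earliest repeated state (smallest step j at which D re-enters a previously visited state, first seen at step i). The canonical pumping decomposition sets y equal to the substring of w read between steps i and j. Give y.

State sequence: q0 -1-> q2 -0-> q4 -0-> q1 -0-> q1 -1-> q6 -1-> q5 -0-> q6
First repeat at step 4: q1 was already visited.

So i = 3, j = 4, giving x = w[0:3] = 100, y = w[3:4] = 0, z = w[4:7] = 110.
Check: |xy| = 4 ≤ 7 and |y| = 1 ≥ 1. Reading y takes D from q1 back to q1, so every xyⁱz is accepted.

0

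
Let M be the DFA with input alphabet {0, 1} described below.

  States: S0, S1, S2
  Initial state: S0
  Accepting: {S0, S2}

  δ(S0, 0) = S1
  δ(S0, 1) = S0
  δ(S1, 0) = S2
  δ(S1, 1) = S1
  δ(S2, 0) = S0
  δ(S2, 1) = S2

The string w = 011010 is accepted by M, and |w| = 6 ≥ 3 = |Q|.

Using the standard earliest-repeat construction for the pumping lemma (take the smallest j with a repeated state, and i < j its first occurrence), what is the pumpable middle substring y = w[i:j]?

1

State sequence: S0 -0-> S1 -1-> S1 -1-> S1 -0-> S2 -1-> S2 -0-> S0
First repeat at step 2: S1 was already visited.

So i = 1, j = 2, giving x = w[0:1] = 0, y = w[1:2] = 1, z = w[2:6] = 1010.
Check: |xy| = 2 ≤ 3 and |y| = 1 ≥ 1. Reading y takes M from S1 back to S1, so every xyⁱz is accepted.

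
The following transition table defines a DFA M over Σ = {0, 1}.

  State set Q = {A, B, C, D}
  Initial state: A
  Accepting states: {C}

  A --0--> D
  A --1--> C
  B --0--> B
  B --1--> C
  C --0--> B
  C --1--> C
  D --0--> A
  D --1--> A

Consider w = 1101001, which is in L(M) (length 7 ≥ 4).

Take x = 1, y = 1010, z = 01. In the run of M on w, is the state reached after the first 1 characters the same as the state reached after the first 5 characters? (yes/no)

no

State sequence: A -1-> C -1-> C -0-> B -1-> C -0-> B

After x (step 1): C. After xy (step 5): B.
They differ (C ≠ B), so y is not a cycle from the state after x; this split is not the one the pumping-lemma construction produces, and pumping y need not keep the string in L(M).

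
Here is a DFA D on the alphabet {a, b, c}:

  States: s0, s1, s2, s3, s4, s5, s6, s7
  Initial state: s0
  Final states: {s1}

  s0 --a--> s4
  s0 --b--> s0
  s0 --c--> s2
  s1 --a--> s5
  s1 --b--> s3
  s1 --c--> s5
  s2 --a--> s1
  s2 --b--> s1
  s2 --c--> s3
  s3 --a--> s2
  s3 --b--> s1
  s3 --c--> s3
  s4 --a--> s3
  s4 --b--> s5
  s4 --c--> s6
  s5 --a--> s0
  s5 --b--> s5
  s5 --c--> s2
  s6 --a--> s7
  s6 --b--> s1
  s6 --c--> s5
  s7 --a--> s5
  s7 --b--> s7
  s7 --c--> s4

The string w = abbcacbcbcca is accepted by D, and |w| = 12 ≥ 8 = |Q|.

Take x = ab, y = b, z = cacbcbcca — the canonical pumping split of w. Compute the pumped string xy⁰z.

abcacbcbcca

xy⁰z = xz = ab·cacbcbcca = abcacbcbcca.
Reading y = b takes D from s5 back to s5, so after x the machine is still in s5, and z then leads to the accepting state s1. Hence abcacbcbcca ∈ L(D).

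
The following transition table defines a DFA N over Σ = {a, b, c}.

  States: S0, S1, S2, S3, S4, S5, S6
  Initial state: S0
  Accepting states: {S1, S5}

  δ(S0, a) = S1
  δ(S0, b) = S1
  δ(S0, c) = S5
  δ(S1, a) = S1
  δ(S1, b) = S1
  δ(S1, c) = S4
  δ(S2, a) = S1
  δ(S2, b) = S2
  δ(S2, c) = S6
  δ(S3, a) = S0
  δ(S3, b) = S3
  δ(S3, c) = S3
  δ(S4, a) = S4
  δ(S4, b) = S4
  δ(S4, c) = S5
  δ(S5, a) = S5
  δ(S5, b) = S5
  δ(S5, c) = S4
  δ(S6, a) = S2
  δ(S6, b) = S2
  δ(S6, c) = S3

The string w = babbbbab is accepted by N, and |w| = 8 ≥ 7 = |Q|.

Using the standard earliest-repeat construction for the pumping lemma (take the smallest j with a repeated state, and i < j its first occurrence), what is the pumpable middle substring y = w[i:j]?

a

Run of N on w = b a b b b b a b:
  step 0: S0  (start)
  step 1: S1  (read b: S0→S1)
  step 2: S1  (read a: S1→S1)   ← first repeat (S1 seen earlier)
  step 3: S1  (read b: S1→S1)
  step 4: S1  (read b: S1→S1)
  step 5: S1  (read b: S1→S1)
  step 6: S1  (read b: S1→S1)
  step 7: S1  (read a: S1→S1)
  step 8: S1  (read b: S1→S1)

So i = 1, j = 2, giving x = w[0:1] = b, y = w[1:2] = a, z = w[2:8] = bbbbab.
Check: |xy| = 2 ≤ 7 and |y| = 1 ≥ 1. Reading y takes N from S1 back to S1, so every xyⁱz is accepted.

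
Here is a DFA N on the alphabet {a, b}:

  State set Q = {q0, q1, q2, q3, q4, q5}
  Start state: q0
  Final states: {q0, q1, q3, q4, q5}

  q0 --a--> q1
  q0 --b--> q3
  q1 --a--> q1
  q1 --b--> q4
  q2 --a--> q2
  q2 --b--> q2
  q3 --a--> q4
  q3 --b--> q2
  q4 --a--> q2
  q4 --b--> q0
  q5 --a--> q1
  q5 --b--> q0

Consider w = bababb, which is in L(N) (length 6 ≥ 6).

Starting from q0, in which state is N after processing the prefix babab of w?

State sequence: q0 -b-> q3 -a-> q4 -b-> q0 -a-> q1 -b-> q4

After reading 5 characters, N is in state q4.

q4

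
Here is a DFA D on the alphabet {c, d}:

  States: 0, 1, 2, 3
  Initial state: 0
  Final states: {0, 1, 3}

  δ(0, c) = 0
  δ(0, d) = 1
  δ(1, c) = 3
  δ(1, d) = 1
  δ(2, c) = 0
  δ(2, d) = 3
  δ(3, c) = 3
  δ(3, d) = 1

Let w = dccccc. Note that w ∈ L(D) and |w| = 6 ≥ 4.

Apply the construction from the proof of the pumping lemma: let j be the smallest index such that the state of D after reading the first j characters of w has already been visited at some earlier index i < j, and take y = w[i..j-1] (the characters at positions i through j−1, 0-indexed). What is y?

State sequence: 0 -d-> 1 -c-> 3 -c-> 3 -c-> 3 -c-> 3 -c-> 3
First repeat at step 3: 3 was already visited.

So i = 2, j = 3, giving x = w[0:2] = dc, y = w[2:3] = c, z = w[3:6] = ccc.
Check: |xy| = 3 ≤ 4 and |y| = 1 ≥ 1. Reading y takes D from 3 back to 3, so every xyⁱz is accepted.

c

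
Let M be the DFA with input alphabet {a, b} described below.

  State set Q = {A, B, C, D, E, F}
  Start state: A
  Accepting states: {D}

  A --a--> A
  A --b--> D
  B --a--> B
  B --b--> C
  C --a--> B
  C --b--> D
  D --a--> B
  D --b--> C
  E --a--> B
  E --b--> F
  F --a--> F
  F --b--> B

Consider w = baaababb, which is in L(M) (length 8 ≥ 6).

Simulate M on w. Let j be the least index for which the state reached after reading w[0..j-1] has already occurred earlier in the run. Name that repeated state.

State sequence: A -b-> D -a-> B -a-> B -a-> B -b-> C -a-> B -b-> C -b-> D
First repeat at step 3: B was already visited.

The earliest repeat is at step j = 3: M is in B, which it already visited at step i = 2.
Since M has 6 states, any run of length ≥ 6 visits 6+1 states, so by pigeonhole some state repeats within the first 6 steps — that repeat gives the pumpable loop.

B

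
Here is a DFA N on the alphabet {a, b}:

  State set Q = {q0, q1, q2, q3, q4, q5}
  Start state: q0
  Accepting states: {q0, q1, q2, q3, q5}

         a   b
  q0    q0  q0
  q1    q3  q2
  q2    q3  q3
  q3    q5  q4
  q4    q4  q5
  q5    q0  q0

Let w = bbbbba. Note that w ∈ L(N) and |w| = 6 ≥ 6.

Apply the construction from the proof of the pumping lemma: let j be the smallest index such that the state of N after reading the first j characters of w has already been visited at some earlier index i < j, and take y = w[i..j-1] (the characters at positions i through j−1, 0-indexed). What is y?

Run of N on w = b b b b b a:
  step 0: q0  (start)
  step 1: q0  (read b: q0→q0)   ← first repeat (q0 seen earlier)
  step 2: q0  (read b: q0→q0)
  step 3: q0  (read b: q0→q0)
  step 4: q0  (read b: q0→q0)
  step 5: q0  (read b: q0→q0)
  step 6: q0  (read a: q0→q0)

So i = 0, j = 1, giving x = w[0:0] = ε, y = w[0:1] = b, z = w[1:6] = bbbba.
Check: |xy| = 1 ≤ 6 and |y| = 1 ≥ 1. Reading y takes N from q0 back to q0, so every xyⁱz is accepted.

b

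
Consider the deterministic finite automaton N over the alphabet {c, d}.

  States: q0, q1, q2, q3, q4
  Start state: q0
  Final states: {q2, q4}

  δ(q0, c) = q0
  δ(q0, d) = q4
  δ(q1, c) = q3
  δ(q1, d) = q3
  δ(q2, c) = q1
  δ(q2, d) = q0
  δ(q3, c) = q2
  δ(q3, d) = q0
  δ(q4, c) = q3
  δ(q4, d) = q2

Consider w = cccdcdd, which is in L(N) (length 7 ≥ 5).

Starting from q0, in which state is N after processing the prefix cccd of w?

q4

Run of N on the first 4 characters of w = c c c d:
  step 0: q0  (start)
  step 1: q0  (read c: q0→q0)
  step 2: q0  (read c: q0→q0)
  step 3: q0  (read c: q0→q0)
  step 4: q4  (read d: q0→q4)

After reading 4 characters, N is in state q4.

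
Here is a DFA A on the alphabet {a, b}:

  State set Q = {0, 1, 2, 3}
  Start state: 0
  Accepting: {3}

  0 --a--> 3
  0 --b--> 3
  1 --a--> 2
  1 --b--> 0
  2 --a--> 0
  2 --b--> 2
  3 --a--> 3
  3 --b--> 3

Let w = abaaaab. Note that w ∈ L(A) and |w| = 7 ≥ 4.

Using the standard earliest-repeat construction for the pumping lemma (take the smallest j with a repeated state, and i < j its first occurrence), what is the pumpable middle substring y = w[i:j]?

State sequence: 0 -a-> 3 -b-> 3 -a-> 3 -a-> 3 -a-> 3 -a-> 3 -b-> 3
First repeat at step 2: 3 was already visited.

So i = 1, j = 2, giving x = w[0:1] = a, y = w[1:2] = b, z = w[2:7] = aaaab.
Check: |xy| = 2 ≤ 4 and |y| = 1 ≥ 1. Reading y takes A from 3 back to 3, so every xyⁱz is accepted.

b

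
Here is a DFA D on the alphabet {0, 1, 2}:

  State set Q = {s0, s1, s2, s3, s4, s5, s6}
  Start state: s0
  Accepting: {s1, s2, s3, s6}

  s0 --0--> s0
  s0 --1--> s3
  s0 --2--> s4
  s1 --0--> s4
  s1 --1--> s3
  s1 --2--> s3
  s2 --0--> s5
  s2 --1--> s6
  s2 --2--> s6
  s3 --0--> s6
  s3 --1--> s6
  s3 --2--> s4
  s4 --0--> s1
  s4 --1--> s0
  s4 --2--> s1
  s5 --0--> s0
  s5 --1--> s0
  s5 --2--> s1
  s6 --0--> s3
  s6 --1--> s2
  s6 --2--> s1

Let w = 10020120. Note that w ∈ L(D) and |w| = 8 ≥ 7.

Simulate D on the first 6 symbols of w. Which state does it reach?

State sequence: s0 -1-> s3 -0-> s6 -0-> s3 -2-> s4 -0-> s1 -1-> s3

After reading 6 characters, D is in state s3.
(This kind of state-tracing is the core of the pumping-lemma construction: with 7 states, pigeonhole forces a repeat within the first 7 steps.)

s3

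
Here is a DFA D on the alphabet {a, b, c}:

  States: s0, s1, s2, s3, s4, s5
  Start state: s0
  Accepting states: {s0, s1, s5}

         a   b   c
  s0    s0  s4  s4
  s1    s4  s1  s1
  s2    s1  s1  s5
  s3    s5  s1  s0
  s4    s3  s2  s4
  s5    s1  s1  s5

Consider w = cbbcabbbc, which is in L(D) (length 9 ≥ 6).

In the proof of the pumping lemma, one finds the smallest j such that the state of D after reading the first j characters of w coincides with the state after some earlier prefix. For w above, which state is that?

Run of D on w = c b b c a b b b c:
  step 0: s0  (start)
  step 1: s4  (read c: s0→s4)
  step 2: s2  (read b: s4→s2)
  step 3: s1  (read b: s2→s1)
  step 4: s1  (read c: s1→s1)   ← first repeat (s1 seen earlier)
  step 5: s4  (read a: s1→s4)
  step 6: s2  (read b: s4→s2)
  step 7: s1  (read b: s2→s1)
  step 8: s1  (read b: s1→s1)
  step 9: s1  (read c: s1→s1)

The earliest repeat is at step j = 4: D is in s1, which it already visited at step i = 3.

s1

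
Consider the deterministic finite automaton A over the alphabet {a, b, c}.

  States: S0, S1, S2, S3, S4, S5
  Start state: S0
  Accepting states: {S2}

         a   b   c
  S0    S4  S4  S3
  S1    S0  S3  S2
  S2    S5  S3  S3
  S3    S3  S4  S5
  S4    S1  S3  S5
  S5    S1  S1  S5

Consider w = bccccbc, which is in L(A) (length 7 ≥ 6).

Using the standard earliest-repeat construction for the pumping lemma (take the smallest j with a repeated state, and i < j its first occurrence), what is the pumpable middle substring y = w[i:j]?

State sequence: S0 -b-> S4 -c-> S5 -c-> S5 -c-> S5 -c-> S5 -b-> S1 -c-> S2
First repeat at step 3: S5 was already visited.

So i = 2, j = 3, giving x = w[0:2] = bc, y = w[2:3] = c, z = w[3:7] = ccbc.
Check: |xy| = 3 ≤ 6 and |y| = 1 ≥ 1. Reading y takes A from S5 back to S5, so every xyⁱz is accepted.
Pumping length from the standard proof: p = 6 (the number of states). The repeated state found above gives |xy| = j ≤ 6 and |y| = j − i ≥ 1.

c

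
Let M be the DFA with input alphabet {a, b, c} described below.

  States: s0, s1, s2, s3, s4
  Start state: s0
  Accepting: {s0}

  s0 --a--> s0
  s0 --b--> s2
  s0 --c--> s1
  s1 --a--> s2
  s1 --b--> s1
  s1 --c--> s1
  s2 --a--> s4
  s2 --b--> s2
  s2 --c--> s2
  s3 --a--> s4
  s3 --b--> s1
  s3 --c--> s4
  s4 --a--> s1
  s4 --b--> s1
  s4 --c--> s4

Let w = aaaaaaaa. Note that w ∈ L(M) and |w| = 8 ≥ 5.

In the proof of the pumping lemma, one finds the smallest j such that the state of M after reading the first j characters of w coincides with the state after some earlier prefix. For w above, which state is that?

State sequence: s0 -a-> s0 -a-> s0 -a-> s0 -a-> s0 -a-> s0 -a-> s0 -a-> s0 -a-> s0
First repeat at step 1: s0 was already visited.

The earliest repeat is at step j = 1: M is in s0, which it already visited at step i = 0.

s0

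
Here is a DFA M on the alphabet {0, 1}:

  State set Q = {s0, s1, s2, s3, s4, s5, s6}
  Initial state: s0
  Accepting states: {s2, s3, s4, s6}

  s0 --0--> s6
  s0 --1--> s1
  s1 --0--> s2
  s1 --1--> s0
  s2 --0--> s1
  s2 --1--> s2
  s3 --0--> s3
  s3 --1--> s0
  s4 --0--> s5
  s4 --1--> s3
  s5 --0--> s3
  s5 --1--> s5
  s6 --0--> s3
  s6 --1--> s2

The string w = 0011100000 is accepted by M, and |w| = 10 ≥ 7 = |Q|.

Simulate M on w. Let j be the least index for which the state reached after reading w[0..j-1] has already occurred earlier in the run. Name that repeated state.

s0

Run of M on w = 0 0 1 1 1 0 0 0 0 0:
  step 0: s0  (start)
  step 1: s6  (read 0: s0→s6)
  step 2: s3  (read 0: s6→s3)
  step 3: s0  (read 1: s3→s0)   ← first repeat (s0 seen earlier)
  step 4: s1  (read 1: s0→s1)
  step 5: s0  (read 1: s1→s0)
  step 6: s6  (read 0: s0→s6)
  step 7: s3  (read 0: s6→s3)
  step 8: s3  (read 0: s3→s3)
  step 9: s3  (read 0: s3→s3)
  step 10: s3  (read 0: s3→s3)

The earliest repeat is at step j = 3: M is in s0, which it already visited at step i = 0.
With |Q| = 7, pigeonhole forces a state repeat no later than step 7; the substring read between the first and second visits to that state can be pumped.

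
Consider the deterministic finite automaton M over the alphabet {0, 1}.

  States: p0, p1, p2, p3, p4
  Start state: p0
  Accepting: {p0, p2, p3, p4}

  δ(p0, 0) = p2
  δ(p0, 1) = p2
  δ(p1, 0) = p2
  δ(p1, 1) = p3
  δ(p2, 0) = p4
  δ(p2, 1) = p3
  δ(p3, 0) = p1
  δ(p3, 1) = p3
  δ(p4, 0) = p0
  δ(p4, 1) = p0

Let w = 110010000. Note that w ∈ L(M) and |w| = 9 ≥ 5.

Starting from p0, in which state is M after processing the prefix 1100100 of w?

State sequence: p0 -1-> p2 -1-> p3 -0-> p1 -0-> p2 -1-> p3 -0-> p1 -0-> p2

After reading 7 characters, M is in state p2.

p2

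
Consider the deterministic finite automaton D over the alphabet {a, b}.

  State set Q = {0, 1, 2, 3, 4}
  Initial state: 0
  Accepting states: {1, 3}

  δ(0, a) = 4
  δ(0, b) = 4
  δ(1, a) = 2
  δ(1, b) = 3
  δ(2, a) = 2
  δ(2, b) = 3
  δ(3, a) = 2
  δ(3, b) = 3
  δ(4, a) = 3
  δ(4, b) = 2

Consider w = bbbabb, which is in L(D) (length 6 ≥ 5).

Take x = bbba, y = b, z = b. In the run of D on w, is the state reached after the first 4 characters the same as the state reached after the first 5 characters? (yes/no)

no

State sequence: 0 -b-> 4 -b-> 2 -b-> 3 -a-> 2 -b-> 3

After x (step 4): 2. After xy (step 5): 3.
They differ (2 ≠ 3), so y is not a cycle from the state after x; this split is not the one the pumping-lemma construction produces, and pumping y need not keep the string in L(D).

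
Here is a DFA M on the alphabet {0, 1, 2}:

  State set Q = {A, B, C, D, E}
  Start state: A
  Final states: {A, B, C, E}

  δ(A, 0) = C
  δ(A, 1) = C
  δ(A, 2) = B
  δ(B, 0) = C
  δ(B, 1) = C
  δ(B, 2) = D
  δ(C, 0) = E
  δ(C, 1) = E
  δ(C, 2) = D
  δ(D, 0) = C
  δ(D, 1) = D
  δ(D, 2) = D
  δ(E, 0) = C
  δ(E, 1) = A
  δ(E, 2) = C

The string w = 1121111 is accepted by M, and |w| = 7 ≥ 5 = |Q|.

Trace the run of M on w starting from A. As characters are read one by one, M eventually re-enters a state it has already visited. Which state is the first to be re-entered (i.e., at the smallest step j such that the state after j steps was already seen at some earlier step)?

Run of M on w = 1 1 2 1 1 1 1:
  step 0: A  (start)
  step 1: C  (read 1: A→C)
  step 2: E  (read 1: C→E)
  step 3: C  (read 2: E→C)   ← first repeat (C seen earlier)
  step 4: E  (read 1: C→E)
  step 5: A  (read 1: E→A)
  step 6: C  (read 1: A→C)
  step 7: E  (read 1: C→E)

The earliest repeat is at step j = 3: M is in C, which it already visited at step i = 1.
Since M has 5 states, any run of length ≥ 5 visits 5+1 states, so by pigeonhole some state repeats within the first 5 steps — that repeat gives the pumpable loop.

C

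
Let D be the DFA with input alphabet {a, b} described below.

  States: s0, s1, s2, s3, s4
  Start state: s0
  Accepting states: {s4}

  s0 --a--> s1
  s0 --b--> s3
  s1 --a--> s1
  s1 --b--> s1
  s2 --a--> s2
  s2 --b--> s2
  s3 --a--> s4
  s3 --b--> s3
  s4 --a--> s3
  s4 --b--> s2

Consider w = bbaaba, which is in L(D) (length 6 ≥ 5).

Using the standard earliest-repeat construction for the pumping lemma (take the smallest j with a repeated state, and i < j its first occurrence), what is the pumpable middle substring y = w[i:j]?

State sequence: s0 -b-> s3 -b-> s3 -a-> s4 -a-> s3 -b-> s3 -a-> s4
First repeat at step 2: s3 was already visited.

So i = 1, j = 2, giving x = w[0:1] = b, y = w[1:2] = b, z = w[2:6] = aaba.
Check: |xy| = 2 ≤ 5 and |y| = 1 ≥ 1. Reading y takes D from s3 back to s3, so every xyⁱz is accepted.
The DFA has 5 states, so the proof of the pumping lemma guarantees a repeated state among the first 5+1 visited; the segment between the two visits is the pumpable y.

b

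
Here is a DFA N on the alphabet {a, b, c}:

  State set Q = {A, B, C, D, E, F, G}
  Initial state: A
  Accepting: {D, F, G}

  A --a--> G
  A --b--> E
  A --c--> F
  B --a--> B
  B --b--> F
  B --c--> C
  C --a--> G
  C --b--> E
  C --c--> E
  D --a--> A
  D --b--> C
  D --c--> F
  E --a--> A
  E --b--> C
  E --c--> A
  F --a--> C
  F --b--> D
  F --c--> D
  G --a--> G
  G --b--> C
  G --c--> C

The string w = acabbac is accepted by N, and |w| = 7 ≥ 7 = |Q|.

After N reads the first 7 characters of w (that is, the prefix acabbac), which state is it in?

State sequence: A -a-> G -c-> C -a-> G -b-> C -b-> E -a-> A -c-> F

After reading 7 characters, N is in state F.
(This kind of state-tracing is the core of the pumping-lemma construction: with 7 states, pigeonhole forces a repeat within the first 7 steps.)

F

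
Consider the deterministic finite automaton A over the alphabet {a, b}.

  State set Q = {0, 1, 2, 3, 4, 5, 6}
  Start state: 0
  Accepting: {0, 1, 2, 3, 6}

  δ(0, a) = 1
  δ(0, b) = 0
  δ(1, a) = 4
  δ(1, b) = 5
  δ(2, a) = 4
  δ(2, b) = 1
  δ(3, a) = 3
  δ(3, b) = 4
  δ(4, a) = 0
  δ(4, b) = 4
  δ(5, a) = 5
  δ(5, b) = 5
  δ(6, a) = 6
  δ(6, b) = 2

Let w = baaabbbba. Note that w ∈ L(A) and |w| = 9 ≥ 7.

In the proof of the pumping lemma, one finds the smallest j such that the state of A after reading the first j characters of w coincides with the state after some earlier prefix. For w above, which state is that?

0

State sequence: 0 -b-> 0 -a-> 1 -a-> 4 -a-> 0 -b-> 0 -b-> 0 -b-> 0 -b-> 0 -a-> 1
First repeat at step 1: 0 was already visited.

The earliest repeat is at step j = 1: A is in 0, which it already visited at step i = 0.
The DFA has 7 states, so the proof of the pumping lemma guarantees a repeated state among the first 7+1 visited; the segment between the two visits is the pumpable y.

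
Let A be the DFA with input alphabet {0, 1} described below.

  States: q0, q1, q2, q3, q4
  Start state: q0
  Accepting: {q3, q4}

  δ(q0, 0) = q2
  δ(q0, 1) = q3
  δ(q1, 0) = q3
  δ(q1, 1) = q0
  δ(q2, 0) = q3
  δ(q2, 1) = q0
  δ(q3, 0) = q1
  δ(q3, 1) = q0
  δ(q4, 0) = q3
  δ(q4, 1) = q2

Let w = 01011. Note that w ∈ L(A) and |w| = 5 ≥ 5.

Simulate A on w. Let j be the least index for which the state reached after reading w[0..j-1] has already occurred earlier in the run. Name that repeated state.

q0

Run of A on w = 0 1 0 1 1:
  step 0: q0  (start)
  step 1: q2  (read 0: q0→q2)
  step 2: q0  (read 1: q2→q0)   ← first repeat (q0 seen earlier)
  step 3: q2  (read 0: q0→q2)
  step 4: q0  (read 1: q2→q0)
  step 5: q3  (read 1: q0→q3)

The earliest repeat is at step j = 2: A is in q0, which it already visited at step i = 0.
With |Q| = 5, pigeonhole forces a state repeat no later than step 5; the substring read between the first and second visits to that state can be pumped.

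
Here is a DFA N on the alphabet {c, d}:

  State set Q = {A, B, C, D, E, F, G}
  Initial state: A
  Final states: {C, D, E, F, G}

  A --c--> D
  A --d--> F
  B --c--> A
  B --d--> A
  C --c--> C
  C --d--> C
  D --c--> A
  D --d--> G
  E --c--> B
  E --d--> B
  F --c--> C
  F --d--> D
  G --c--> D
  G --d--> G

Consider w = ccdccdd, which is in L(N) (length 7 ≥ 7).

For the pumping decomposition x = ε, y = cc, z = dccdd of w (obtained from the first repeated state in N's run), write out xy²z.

ccccdccdd

xy^2z = ε·cc·cc·dccdd = ccccdccdd.
Reading y = cc takes N from A back to A, so after x·y·y the machine is still in A, and z then leads to the accepting state C. Hence ccccdccdd ∈ L(N).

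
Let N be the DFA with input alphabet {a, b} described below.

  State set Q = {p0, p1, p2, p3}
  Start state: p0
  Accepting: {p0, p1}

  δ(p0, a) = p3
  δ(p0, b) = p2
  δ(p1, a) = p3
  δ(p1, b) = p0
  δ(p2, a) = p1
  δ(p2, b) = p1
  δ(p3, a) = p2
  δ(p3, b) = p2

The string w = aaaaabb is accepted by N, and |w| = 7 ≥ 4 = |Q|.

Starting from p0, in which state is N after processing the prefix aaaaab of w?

Run of N on the first 6 characters of w = a a a a a b:
  step 0: p0  (start)
  step 1: p3  (read a: p0→p3)
  step 2: p2  (read a: p3→p2)
  step 3: p1  (read a: p2→p1)
  step 4: p3  (read a: p1→p3)
  step 5: p2  (read a: p3→p2)
  step 6: p1  (read b: p2→p1)

After reading 6 characters, N is in state p1.

p1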